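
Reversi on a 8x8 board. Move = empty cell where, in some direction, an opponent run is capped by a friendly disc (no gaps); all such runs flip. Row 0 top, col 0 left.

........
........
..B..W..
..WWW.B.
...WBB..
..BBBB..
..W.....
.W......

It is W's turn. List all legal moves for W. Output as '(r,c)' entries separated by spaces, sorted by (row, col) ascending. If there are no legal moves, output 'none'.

Answer: (1,1) (1,2) (3,5) (4,2) (4,6) (4,7) (5,6) (6,1) (6,3) (6,4) (6,5) (6,6)

Derivation:
(1,1): flips 1 -> legal
(1,2): flips 1 -> legal
(1,3): no bracket -> illegal
(2,1): no bracket -> illegal
(2,3): no bracket -> illegal
(2,6): no bracket -> illegal
(2,7): no bracket -> illegal
(3,1): no bracket -> illegal
(3,5): flips 2 -> legal
(3,7): no bracket -> illegal
(4,1): no bracket -> illegal
(4,2): flips 1 -> legal
(4,6): flips 2 -> legal
(4,7): flips 1 -> legal
(5,1): no bracket -> illegal
(5,6): flips 1 -> legal
(6,1): flips 1 -> legal
(6,3): flips 1 -> legal
(6,4): flips 2 -> legal
(6,5): flips 1 -> legal
(6,6): flips 2 -> legal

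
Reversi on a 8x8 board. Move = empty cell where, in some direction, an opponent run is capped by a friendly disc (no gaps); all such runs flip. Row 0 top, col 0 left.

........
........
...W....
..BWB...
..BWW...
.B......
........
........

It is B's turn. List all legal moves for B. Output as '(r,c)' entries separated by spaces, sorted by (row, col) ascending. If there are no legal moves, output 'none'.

(1,2): flips 1 -> legal
(1,3): no bracket -> illegal
(1,4): flips 1 -> legal
(2,2): no bracket -> illegal
(2,4): flips 1 -> legal
(3,5): no bracket -> illegal
(4,5): flips 2 -> legal
(5,2): flips 1 -> legal
(5,3): no bracket -> illegal
(5,4): flips 2 -> legal
(5,5): no bracket -> illegal

Answer: (1,2) (1,4) (2,4) (4,5) (5,2) (5,4)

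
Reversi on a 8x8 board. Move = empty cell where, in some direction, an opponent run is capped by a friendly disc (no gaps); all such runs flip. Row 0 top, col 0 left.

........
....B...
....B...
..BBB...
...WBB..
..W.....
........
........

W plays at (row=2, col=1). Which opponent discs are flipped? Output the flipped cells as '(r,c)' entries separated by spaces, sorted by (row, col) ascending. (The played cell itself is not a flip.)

Answer: (3,2)

Derivation:
Dir NW: first cell '.' (not opp) -> no flip
Dir N: first cell '.' (not opp) -> no flip
Dir NE: first cell '.' (not opp) -> no flip
Dir W: first cell '.' (not opp) -> no flip
Dir E: first cell '.' (not opp) -> no flip
Dir SW: first cell '.' (not opp) -> no flip
Dir S: first cell '.' (not opp) -> no flip
Dir SE: opp run (3,2) capped by W -> flip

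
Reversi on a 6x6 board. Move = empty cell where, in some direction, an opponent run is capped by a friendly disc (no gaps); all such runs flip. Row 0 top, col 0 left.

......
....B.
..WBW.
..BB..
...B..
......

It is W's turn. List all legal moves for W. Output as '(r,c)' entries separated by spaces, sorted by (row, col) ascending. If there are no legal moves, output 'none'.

Answer: (0,4) (4,2) (4,4)

Derivation:
(0,3): no bracket -> illegal
(0,4): flips 1 -> legal
(0,5): no bracket -> illegal
(1,2): no bracket -> illegal
(1,3): no bracket -> illegal
(1,5): no bracket -> illegal
(2,1): no bracket -> illegal
(2,5): no bracket -> illegal
(3,1): no bracket -> illegal
(3,4): no bracket -> illegal
(4,1): no bracket -> illegal
(4,2): flips 2 -> legal
(4,4): flips 1 -> legal
(5,2): no bracket -> illegal
(5,3): no bracket -> illegal
(5,4): no bracket -> illegal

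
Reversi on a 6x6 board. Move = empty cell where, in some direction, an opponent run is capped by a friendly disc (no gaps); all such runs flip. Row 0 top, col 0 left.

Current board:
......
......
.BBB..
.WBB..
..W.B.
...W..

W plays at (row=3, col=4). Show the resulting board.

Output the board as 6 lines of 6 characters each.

Answer: ......
......
.BBB..
.WWWW.
..W.B.
...W..

Derivation:
Place W at (3,4); scan 8 dirs for brackets.
Dir NW: opp run (2,3), next='.' -> no flip
Dir N: first cell '.' (not opp) -> no flip
Dir NE: first cell '.' (not opp) -> no flip
Dir W: opp run (3,3) (3,2) capped by W -> flip
Dir E: first cell '.' (not opp) -> no flip
Dir SW: first cell '.' (not opp) -> no flip
Dir S: opp run (4,4), next='.' -> no flip
Dir SE: first cell '.' (not opp) -> no flip
All flips: (3,2) (3,3)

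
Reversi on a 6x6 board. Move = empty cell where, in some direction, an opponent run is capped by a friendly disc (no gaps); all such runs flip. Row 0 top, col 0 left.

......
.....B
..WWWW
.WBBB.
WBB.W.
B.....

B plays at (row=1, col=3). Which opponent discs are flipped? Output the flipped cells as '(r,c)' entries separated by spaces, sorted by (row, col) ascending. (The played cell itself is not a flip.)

Answer: (2,3)

Derivation:
Dir NW: first cell '.' (not opp) -> no flip
Dir N: first cell '.' (not opp) -> no flip
Dir NE: first cell '.' (not opp) -> no flip
Dir W: first cell '.' (not opp) -> no flip
Dir E: first cell '.' (not opp) -> no flip
Dir SW: opp run (2,2) (3,1) (4,0), next=edge -> no flip
Dir S: opp run (2,3) capped by B -> flip
Dir SE: opp run (2,4), next='.' -> no flip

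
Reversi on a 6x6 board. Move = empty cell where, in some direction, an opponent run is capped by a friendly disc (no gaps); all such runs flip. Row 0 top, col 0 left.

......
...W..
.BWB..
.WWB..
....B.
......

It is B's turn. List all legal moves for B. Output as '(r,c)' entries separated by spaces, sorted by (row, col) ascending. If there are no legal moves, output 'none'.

(0,2): no bracket -> illegal
(0,3): flips 1 -> legal
(0,4): no bracket -> illegal
(1,1): flips 1 -> legal
(1,2): no bracket -> illegal
(1,4): no bracket -> illegal
(2,0): no bracket -> illegal
(2,4): no bracket -> illegal
(3,0): flips 2 -> legal
(4,0): no bracket -> illegal
(4,1): flips 2 -> legal
(4,2): no bracket -> illegal
(4,3): flips 1 -> legal

Answer: (0,3) (1,1) (3,0) (4,1) (4,3)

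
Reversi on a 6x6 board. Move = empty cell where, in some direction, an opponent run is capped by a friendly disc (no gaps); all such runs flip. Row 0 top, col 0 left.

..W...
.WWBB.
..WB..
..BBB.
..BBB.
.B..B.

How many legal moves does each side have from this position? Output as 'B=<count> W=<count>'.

-- B to move --
(0,0): flips 2 -> legal
(0,1): flips 1 -> legal
(0,3): no bracket -> illegal
(1,0): flips 2 -> legal
(2,0): no bracket -> illegal
(2,1): flips 1 -> legal
(3,1): flips 1 -> legal
B mobility = 5
-- W to move --
(0,3): no bracket -> illegal
(0,4): flips 1 -> legal
(0,5): no bracket -> illegal
(1,5): flips 2 -> legal
(2,1): no bracket -> illegal
(2,4): flips 2 -> legal
(2,5): no bracket -> illegal
(3,1): no bracket -> illegal
(3,5): no bracket -> illegal
(4,0): no bracket -> illegal
(4,1): no bracket -> illegal
(4,5): flips 2 -> legal
(5,0): no bracket -> illegal
(5,2): flips 2 -> legal
(5,3): no bracket -> illegal
(5,5): flips 2 -> legal
W mobility = 6

Answer: B=5 W=6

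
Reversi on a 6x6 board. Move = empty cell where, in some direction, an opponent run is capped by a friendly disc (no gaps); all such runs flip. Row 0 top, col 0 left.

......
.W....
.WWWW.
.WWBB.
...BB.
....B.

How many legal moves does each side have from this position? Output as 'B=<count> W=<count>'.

Answer: B=7 W=5

Derivation:
-- B to move --
(0,0): flips 2 -> legal
(0,1): no bracket -> illegal
(0,2): no bracket -> illegal
(1,0): flips 2 -> legal
(1,2): flips 1 -> legal
(1,3): flips 1 -> legal
(1,4): flips 1 -> legal
(1,5): flips 1 -> legal
(2,0): no bracket -> illegal
(2,5): no bracket -> illegal
(3,0): flips 2 -> legal
(3,5): no bracket -> illegal
(4,0): no bracket -> illegal
(4,1): no bracket -> illegal
(4,2): no bracket -> illegal
B mobility = 7
-- W to move --
(2,5): no bracket -> illegal
(3,5): flips 2 -> legal
(4,2): flips 1 -> legal
(4,5): flips 1 -> legal
(5,2): no bracket -> illegal
(5,3): flips 2 -> legal
(5,5): flips 2 -> legal
W mobility = 5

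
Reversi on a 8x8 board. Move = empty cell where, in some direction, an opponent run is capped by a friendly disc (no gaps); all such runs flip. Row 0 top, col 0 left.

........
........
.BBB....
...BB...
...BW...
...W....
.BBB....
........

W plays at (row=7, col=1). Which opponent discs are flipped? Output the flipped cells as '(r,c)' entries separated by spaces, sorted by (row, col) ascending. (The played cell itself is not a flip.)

Answer: (6,2)

Derivation:
Dir NW: first cell '.' (not opp) -> no flip
Dir N: opp run (6,1), next='.' -> no flip
Dir NE: opp run (6,2) capped by W -> flip
Dir W: first cell '.' (not opp) -> no flip
Dir E: first cell '.' (not opp) -> no flip
Dir SW: edge -> no flip
Dir S: edge -> no flip
Dir SE: edge -> no flip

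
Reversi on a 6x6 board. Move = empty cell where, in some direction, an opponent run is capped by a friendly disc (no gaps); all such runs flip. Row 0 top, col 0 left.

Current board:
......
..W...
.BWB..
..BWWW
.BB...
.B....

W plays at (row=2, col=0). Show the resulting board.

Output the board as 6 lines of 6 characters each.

Answer: ......
..W...
WWWB..
..BWWW
.BB...
.B....

Derivation:
Place W at (2,0); scan 8 dirs for brackets.
Dir NW: edge -> no flip
Dir N: first cell '.' (not opp) -> no flip
Dir NE: first cell '.' (not opp) -> no flip
Dir W: edge -> no flip
Dir E: opp run (2,1) capped by W -> flip
Dir SW: edge -> no flip
Dir S: first cell '.' (not opp) -> no flip
Dir SE: first cell '.' (not opp) -> no flip
All flips: (2,1)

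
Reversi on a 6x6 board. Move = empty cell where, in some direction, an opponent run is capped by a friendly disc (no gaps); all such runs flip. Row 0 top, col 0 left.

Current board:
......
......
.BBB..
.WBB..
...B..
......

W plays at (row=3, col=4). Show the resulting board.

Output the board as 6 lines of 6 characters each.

Place W at (3,4); scan 8 dirs for brackets.
Dir NW: opp run (2,3), next='.' -> no flip
Dir N: first cell '.' (not opp) -> no flip
Dir NE: first cell '.' (not opp) -> no flip
Dir W: opp run (3,3) (3,2) capped by W -> flip
Dir E: first cell '.' (not opp) -> no flip
Dir SW: opp run (4,3), next='.' -> no flip
Dir S: first cell '.' (not opp) -> no flip
Dir SE: first cell '.' (not opp) -> no flip
All flips: (3,2) (3,3)

Answer: ......
......
.BBB..
.WWWW.
...B..
......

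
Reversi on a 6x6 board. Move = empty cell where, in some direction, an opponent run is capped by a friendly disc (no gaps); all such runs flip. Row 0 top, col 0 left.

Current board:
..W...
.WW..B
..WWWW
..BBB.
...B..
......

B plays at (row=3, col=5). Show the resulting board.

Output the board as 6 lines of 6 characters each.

Place B at (3,5); scan 8 dirs for brackets.
Dir NW: opp run (2,4), next='.' -> no flip
Dir N: opp run (2,5) capped by B -> flip
Dir NE: edge -> no flip
Dir W: first cell 'B' (not opp) -> no flip
Dir E: edge -> no flip
Dir SW: first cell '.' (not opp) -> no flip
Dir S: first cell '.' (not opp) -> no flip
Dir SE: edge -> no flip
All flips: (2,5)

Answer: ..W...
.WW..B
..WWWB
..BBBB
...B..
......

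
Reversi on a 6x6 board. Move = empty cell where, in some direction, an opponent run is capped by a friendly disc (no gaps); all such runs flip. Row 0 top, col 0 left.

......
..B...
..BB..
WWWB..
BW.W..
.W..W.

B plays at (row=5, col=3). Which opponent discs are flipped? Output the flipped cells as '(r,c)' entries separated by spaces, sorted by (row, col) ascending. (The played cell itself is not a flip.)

Dir NW: first cell '.' (not opp) -> no flip
Dir N: opp run (4,3) capped by B -> flip
Dir NE: first cell '.' (not opp) -> no flip
Dir W: first cell '.' (not opp) -> no flip
Dir E: opp run (5,4), next='.' -> no flip
Dir SW: edge -> no flip
Dir S: edge -> no flip
Dir SE: edge -> no flip

Answer: (4,3)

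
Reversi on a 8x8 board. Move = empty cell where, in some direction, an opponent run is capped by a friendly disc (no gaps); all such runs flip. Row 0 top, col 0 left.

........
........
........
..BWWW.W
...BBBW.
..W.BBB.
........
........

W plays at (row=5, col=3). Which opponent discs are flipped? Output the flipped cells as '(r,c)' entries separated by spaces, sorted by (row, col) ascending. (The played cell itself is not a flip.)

Dir NW: first cell '.' (not opp) -> no flip
Dir N: opp run (4,3) capped by W -> flip
Dir NE: opp run (4,4) capped by W -> flip
Dir W: first cell 'W' (not opp) -> no flip
Dir E: opp run (5,4) (5,5) (5,6), next='.' -> no flip
Dir SW: first cell '.' (not opp) -> no flip
Dir S: first cell '.' (not opp) -> no flip
Dir SE: first cell '.' (not opp) -> no flip

Answer: (4,3) (4,4)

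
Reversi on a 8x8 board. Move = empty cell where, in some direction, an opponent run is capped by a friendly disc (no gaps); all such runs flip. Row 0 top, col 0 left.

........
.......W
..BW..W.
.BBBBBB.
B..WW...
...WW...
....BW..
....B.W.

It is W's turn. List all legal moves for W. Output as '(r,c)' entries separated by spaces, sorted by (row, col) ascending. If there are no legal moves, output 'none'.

Answer: (1,1) (2,1) (2,4) (2,5) (4,1) (4,5) (4,6) (6,3) (7,5)

Derivation:
(1,1): flips 2 -> legal
(1,2): no bracket -> illegal
(1,3): no bracket -> illegal
(2,0): no bracket -> illegal
(2,1): flips 2 -> legal
(2,4): flips 1 -> legal
(2,5): flips 1 -> legal
(2,7): no bracket -> illegal
(3,0): no bracket -> illegal
(3,7): no bracket -> illegal
(4,1): flips 1 -> legal
(4,2): no bracket -> illegal
(4,5): flips 1 -> legal
(4,6): flips 1 -> legal
(4,7): no bracket -> illegal
(5,0): no bracket -> illegal
(5,1): no bracket -> illegal
(5,5): no bracket -> illegal
(6,3): flips 1 -> legal
(7,3): no bracket -> illegal
(7,5): flips 1 -> legal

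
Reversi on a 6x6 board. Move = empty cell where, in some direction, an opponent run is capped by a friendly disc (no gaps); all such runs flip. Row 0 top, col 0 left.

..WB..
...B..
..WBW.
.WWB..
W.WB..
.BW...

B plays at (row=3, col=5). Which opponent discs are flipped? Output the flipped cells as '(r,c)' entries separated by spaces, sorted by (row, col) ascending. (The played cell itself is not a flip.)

Answer: (2,4)

Derivation:
Dir NW: opp run (2,4) capped by B -> flip
Dir N: first cell '.' (not opp) -> no flip
Dir NE: edge -> no flip
Dir W: first cell '.' (not opp) -> no flip
Dir E: edge -> no flip
Dir SW: first cell '.' (not opp) -> no flip
Dir S: first cell '.' (not opp) -> no flip
Dir SE: edge -> no flip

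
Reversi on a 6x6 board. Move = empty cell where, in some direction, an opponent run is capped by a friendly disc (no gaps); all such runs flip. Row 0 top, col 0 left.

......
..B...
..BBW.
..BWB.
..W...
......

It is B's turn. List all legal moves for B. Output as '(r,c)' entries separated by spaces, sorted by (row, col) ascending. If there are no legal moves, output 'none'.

(1,3): no bracket -> illegal
(1,4): flips 1 -> legal
(1,5): no bracket -> illegal
(2,5): flips 1 -> legal
(3,1): no bracket -> illegal
(3,5): no bracket -> illegal
(4,1): no bracket -> illegal
(4,3): flips 1 -> legal
(4,4): flips 1 -> legal
(5,1): no bracket -> illegal
(5,2): flips 1 -> legal
(5,3): no bracket -> illegal

Answer: (1,4) (2,5) (4,3) (4,4) (5,2)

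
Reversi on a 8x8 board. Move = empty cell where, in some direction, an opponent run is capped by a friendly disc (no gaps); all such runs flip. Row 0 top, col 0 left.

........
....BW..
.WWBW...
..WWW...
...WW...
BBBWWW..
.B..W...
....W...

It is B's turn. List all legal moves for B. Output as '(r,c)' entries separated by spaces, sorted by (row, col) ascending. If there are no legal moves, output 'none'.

(0,4): no bracket -> illegal
(0,5): no bracket -> illegal
(0,6): no bracket -> illegal
(1,0): no bracket -> illegal
(1,1): no bracket -> illegal
(1,2): no bracket -> illegal
(1,3): no bracket -> illegal
(1,6): flips 1 -> legal
(2,0): flips 2 -> legal
(2,5): flips 3 -> legal
(2,6): no bracket -> illegal
(3,0): no bracket -> illegal
(3,1): no bracket -> illegal
(3,5): no bracket -> illegal
(4,1): flips 1 -> legal
(4,2): no bracket -> illegal
(4,5): flips 1 -> legal
(4,6): no bracket -> illegal
(5,6): flips 3 -> legal
(6,2): no bracket -> illegal
(6,3): flips 3 -> legal
(6,5): no bracket -> illegal
(6,6): no bracket -> illegal
(7,3): no bracket -> illegal
(7,5): no bracket -> illegal

Answer: (1,6) (2,0) (2,5) (4,1) (4,5) (5,6) (6,3)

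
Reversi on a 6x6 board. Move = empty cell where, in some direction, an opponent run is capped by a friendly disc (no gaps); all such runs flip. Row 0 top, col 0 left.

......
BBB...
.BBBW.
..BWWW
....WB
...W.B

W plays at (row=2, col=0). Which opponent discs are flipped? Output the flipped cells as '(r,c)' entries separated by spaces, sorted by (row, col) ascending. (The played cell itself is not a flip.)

Answer: (2,1) (2,2) (2,3)

Derivation:
Dir NW: edge -> no flip
Dir N: opp run (1,0), next='.' -> no flip
Dir NE: opp run (1,1), next='.' -> no flip
Dir W: edge -> no flip
Dir E: opp run (2,1) (2,2) (2,3) capped by W -> flip
Dir SW: edge -> no flip
Dir S: first cell '.' (not opp) -> no flip
Dir SE: first cell '.' (not opp) -> no flip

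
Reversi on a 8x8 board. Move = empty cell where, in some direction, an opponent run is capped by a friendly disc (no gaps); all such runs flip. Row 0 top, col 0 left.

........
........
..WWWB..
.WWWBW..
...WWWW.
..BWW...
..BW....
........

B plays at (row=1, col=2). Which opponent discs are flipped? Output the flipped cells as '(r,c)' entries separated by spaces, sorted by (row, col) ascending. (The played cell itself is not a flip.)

Dir NW: first cell '.' (not opp) -> no flip
Dir N: first cell '.' (not opp) -> no flip
Dir NE: first cell '.' (not opp) -> no flip
Dir W: first cell '.' (not opp) -> no flip
Dir E: first cell '.' (not opp) -> no flip
Dir SW: first cell '.' (not opp) -> no flip
Dir S: opp run (2,2) (3,2), next='.' -> no flip
Dir SE: opp run (2,3) capped by B -> flip

Answer: (2,3)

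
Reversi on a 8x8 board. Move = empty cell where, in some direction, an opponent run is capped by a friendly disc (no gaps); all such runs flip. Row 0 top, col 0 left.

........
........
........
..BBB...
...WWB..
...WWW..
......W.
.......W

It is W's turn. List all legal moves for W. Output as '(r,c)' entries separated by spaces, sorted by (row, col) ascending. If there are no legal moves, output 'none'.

Answer: (2,1) (2,2) (2,3) (2,4) (2,5) (3,5) (3,6) (4,6)

Derivation:
(2,1): flips 1 -> legal
(2,2): flips 1 -> legal
(2,3): flips 1 -> legal
(2,4): flips 1 -> legal
(2,5): flips 1 -> legal
(3,1): no bracket -> illegal
(3,5): flips 1 -> legal
(3,6): flips 1 -> legal
(4,1): no bracket -> illegal
(4,2): no bracket -> illegal
(4,6): flips 1 -> legal
(5,6): no bracket -> illegal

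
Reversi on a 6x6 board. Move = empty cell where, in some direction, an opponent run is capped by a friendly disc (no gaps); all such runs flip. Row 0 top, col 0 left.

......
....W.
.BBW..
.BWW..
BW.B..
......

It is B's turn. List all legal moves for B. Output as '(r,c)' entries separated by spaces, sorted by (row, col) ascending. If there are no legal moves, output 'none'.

Answer: (1,3) (2,4) (3,4) (4,2) (4,4) (5,1)

Derivation:
(0,3): no bracket -> illegal
(0,4): no bracket -> illegal
(0,5): no bracket -> illegal
(1,2): no bracket -> illegal
(1,3): flips 2 -> legal
(1,5): no bracket -> illegal
(2,4): flips 1 -> legal
(2,5): no bracket -> illegal
(3,0): no bracket -> illegal
(3,4): flips 2 -> legal
(4,2): flips 2 -> legal
(4,4): flips 1 -> legal
(5,0): no bracket -> illegal
(5,1): flips 1 -> legal
(5,2): no bracket -> illegal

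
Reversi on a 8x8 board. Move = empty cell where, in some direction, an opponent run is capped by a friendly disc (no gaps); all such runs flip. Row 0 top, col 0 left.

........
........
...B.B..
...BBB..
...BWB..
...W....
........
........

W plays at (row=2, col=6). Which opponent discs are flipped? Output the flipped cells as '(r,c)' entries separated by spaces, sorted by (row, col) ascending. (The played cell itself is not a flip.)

Dir NW: first cell '.' (not opp) -> no flip
Dir N: first cell '.' (not opp) -> no flip
Dir NE: first cell '.' (not opp) -> no flip
Dir W: opp run (2,5), next='.' -> no flip
Dir E: first cell '.' (not opp) -> no flip
Dir SW: opp run (3,5) capped by W -> flip
Dir S: first cell '.' (not opp) -> no flip
Dir SE: first cell '.' (not opp) -> no flip

Answer: (3,5)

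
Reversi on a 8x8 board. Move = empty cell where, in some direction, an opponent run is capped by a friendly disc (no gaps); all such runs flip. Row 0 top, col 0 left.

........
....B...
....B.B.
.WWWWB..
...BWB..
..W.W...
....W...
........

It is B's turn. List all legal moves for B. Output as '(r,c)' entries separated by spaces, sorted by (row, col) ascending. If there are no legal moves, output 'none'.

(2,0): no bracket -> illegal
(2,1): flips 1 -> legal
(2,2): no bracket -> illegal
(2,3): flips 2 -> legal
(2,5): flips 1 -> legal
(3,0): flips 4 -> legal
(4,0): no bracket -> illegal
(4,1): no bracket -> illegal
(4,2): flips 1 -> legal
(5,1): no bracket -> illegal
(5,3): flips 1 -> legal
(5,5): no bracket -> illegal
(6,1): flips 1 -> legal
(6,2): no bracket -> illegal
(6,3): flips 1 -> legal
(6,5): flips 1 -> legal
(7,3): no bracket -> illegal
(7,4): flips 4 -> legal
(7,5): no bracket -> illegal

Answer: (2,1) (2,3) (2,5) (3,0) (4,2) (5,3) (6,1) (6,3) (6,5) (7,4)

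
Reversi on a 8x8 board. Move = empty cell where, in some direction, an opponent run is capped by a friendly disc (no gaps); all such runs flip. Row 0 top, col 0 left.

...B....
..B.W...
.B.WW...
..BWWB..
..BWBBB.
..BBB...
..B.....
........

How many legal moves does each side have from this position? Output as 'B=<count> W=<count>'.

Answer: B=6 W=14

Derivation:
-- B to move --
(0,4): flips 3 -> legal
(0,5): flips 2 -> legal
(1,3): flips 4 -> legal
(1,5): flips 2 -> legal
(2,2): flips 1 -> legal
(2,5): flips 3 -> legal
B mobility = 6
-- W to move --
(0,1): flips 1 -> legal
(0,2): no bracket -> illegal
(0,4): no bracket -> illegal
(1,0): flips 2 -> legal
(1,1): no bracket -> illegal
(1,3): no bracket -> illegal
(2,0): no bracket -> illegal
(2,2): no bracket -> illegal
(2,5): no bracket -> illegal
(2,6): no bracket -> illegal
(3,0): no bracket -> illegal
(3,1): flips 1 -> legal
(3,6): flips 1 -> legal
(3,7): no bracket -> illegal
(4,1): flips 2 -> legal
(4,7): flips 3 -> legal
(5,1): flips 1 -> legal
(5,5): flips 1 -> legal
(5,6): flips 1 -> legal
(5,7): flips 2 -> legal
(6,1): flips 1 -> legal
(6,3): flips 1 -> legal
(6,4): flips 2 -> legal
(6,5): flips 1 -> legal
(7,1): no bracket -> illegal
(7,2): no bracket -> illegal
(7,3): no bracket -> illegal
W mobility = 14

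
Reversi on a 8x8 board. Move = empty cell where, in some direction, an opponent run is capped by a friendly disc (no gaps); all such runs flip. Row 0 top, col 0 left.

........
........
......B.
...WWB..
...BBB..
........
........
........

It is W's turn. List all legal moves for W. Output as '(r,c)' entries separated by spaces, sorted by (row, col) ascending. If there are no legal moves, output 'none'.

Answer: (3,6) (5,2) (5,3) (5,4) (5,5) (5,6)

Derivation:
(1,5): no bracket -> illegal
(1,6): no bracket -> illegal
(1,7): no bracket -> illegal
(2,4): no bracket -> illegal
(2,5): no bracket -> illegal
(2,7): no bracket -> illegal
(3,2): no bracket -> illegal
(3,6): flips 1 -> legal
(3,7): no bracket -> illegal
(4,2): no bracket -> illegal
(4,6): no bracket -> illegal
(5,2): flips 1 -> legal
(5,3): flips 1 -> legal
(5,4): flips 1 -> legal
(5,5): flips 1 -> legal
(5,6): flips 1 -> legal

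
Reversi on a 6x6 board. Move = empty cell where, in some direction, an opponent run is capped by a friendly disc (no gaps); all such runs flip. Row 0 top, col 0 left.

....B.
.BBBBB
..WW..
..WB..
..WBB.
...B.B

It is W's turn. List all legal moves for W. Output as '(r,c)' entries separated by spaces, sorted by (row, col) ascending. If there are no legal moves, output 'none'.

Answer: (0,0) (0,1) (0,2) (0,3) (0,5) (2,4) (3,4) (4,5) (5,4)

Derivation:
(0,0): flips 1 -> legal
(0,1): flips 1 -> legal
(0,2): flips 1 -> legal
(0,3): flips 1 -> legal
(0,5): flips 1 -> legal
(1,0): no bracket -> illegal
(2,0): no bracket -> illegal
(2,1): no bracket -> illegal
(2,4): flips 1 -> legal
(2,5): no bracket -> illegal
(3,4): flips 1 -> legal
(3,5): no bracket -> illegal
(4,5): flips 2 -> legal
(5,2): no bracket -> illegal
(5,4): flips 1 -> legal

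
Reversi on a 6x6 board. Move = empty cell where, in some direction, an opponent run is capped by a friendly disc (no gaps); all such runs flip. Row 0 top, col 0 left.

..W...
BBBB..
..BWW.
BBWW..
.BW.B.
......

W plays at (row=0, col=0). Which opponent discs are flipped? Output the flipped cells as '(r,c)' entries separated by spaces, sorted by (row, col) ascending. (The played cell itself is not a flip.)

Answer: (1,1) (2,2)

Derivation:
Dir NW: edge -> no flip
Dir N: edge -> no flip
Dir NE: edge -> no flip
Dir W: edge -> no flip
Dir E: first cell '.' (not opp) -> no flip
Dir SW: edge -> no flip
Dir S: opp run (1,0), next='.' -> no flip
Dir SE: opp run (1,1) (2,2) capped by W -> flip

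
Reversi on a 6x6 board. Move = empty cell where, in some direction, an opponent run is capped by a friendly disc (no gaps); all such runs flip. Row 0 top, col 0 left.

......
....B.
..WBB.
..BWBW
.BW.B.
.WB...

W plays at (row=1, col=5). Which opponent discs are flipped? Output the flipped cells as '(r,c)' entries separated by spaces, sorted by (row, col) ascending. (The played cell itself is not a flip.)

Dir NW: first cell '.' (not opp) -> no flip
Dir N: first cell '.' (not opp) -> no flip
Dir NE: edge -> no flip
Dir W: opp run (1,4), next='.' -> no flip
Dir E: edge -> no flip
Dir SW: opp run (2,4) capped by W -> flip
Dir S: first cell '.' (not opp) -> no flip
Dir SE: edge -> no flip

Answer: (2,4)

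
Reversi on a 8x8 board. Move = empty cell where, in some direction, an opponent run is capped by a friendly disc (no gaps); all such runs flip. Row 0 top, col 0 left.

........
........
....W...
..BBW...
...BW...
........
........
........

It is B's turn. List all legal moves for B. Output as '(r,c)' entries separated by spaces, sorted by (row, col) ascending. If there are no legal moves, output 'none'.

(1,3): no bracket -> illegal
(1,4): no bracket -> illegal
(1,5): flips 1 -> legal
(2,3): no bracket -> illegal
(2,5): flips 1 -> legal
(3,5): flips 1 -> legal
(4,5): flips 1 -> legal
(5,3): no bracket -> illegal
(5,4): no bracket -> illegal
(5,5): flips 1 -> legal

Answer: (1,5) (2,5) (3,5) (4,5) (5,5)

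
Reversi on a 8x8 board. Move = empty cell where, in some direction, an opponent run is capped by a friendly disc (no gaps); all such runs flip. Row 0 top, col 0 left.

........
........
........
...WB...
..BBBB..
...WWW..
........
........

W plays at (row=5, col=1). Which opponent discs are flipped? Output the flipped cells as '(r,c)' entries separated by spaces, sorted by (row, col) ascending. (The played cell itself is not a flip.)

Dir NW: first cell '.' (not opp) -> no flip
Dir N: first cell '.' (not opp) -> no flip
Dir NE: opp run (4,2) capped by W -> flip
Dir W: first cell '.' (not opp) -> no flip
Dir E: first cell '.' (not opp) -> no flip
Dir SW: first cell '.' (not opp) -> no flip
Dir S: first cell '.' (not opp) -> no flip
Dir SE: first cell '.' (not opp) -> no flip

Answer: (4,2)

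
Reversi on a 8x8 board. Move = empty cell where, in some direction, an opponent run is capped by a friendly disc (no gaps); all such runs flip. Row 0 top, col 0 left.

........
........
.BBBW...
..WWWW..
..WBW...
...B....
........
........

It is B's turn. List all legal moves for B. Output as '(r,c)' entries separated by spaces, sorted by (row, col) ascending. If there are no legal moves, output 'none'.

Answer: (2,5) (2,6) (3,1) (4,1) (4,5) (5,2) (5,5)

Derivation:
(1,3): no bracket -> illegal
(1,4): no bracket -> illegal
(1,5): no bracket -> illegal
(2,5): flips 2 -> legal
(2,6): flips 2 -> legal
(3,1): flips 1 -> legal
(3,6): no bracket -> illegal
(4,1): flips 2 -> legal
(4,5): flips 2 -> legal
(4,6): no bracket -> illegal
(5,1): no bracket -> illegal
(5,2): flips 2 -> legal
(5,4): no bracket -> illegal
(5,5): flips 2 -> legal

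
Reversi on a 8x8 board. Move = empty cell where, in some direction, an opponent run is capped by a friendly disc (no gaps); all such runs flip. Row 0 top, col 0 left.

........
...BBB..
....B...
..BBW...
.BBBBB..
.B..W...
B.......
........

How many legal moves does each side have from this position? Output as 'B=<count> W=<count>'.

-- B to move --
(2,3): flips 1 -> legal
(2,5): flips 1 -> legal
(3,5): flips 1 -> legal
(5,3): no bracket -> illegal
(5,5): no bracket -> illegal
(6,3): flips 1 -> legal
(6,4): flips 1 -> legal
(6,5): flips 1 -> legal
B mobility = 6
-- W to move --
(0,2): no bracket -> illegal
(0,3): no bracket -> illegal
(0,4): flips 2 -> legal
(0,5): no bracket -> illegal
(0,6): no bracket -> illegal
(1,2): no bracket -> illegal
(1,6): no bracket -> illegal
(2,1): flips 2 -> legal
(2,2): no bracket -> illegal
(2,3): no bracket -> illegal
(2,5): no bracket -> illegal
(2,6): no bracket -> illegal
(3,0): no bracket -> illegal
(3,1): flips 2 -> legal
(3,5): no bracket -> illegal
(3,6): flips 1 -> legal
(4,0): no bracket -> illegal
(4,6): no bracket -> illegal
(5,0): no bracket -> illegal
(5,2): flips 1 -> legal
(5,3): no bracket -> illegal
(5,5): no bracket -> illegal
(5,6): flips 1 -> legal
(6,1): no bracket -> illegal
(6,2): no bracket -> illegal
(7,0): no bracket -> illegal
(7,1): no bracket -> illegal
W mobility = 6

Answer: B=6 W=6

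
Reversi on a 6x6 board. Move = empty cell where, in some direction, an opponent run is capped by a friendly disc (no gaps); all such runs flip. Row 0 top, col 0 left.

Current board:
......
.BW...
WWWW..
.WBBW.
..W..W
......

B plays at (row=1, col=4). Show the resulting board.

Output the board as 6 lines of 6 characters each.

Answer: ......
.BW.B.
WWWB..
.WBBW.
..W..W
......

Derivation:
Place B at (1,4); scan 8 dirs for brackets.
Dir NW: first cell '.' (not opp) -> no flip
Dir N: first cell '.' (not opp) -> no flip
Dir NE: first cell '.' (not opp) -> no flip
Dir W: first cell '.' (not opp) -> no flip
Dir E: first cell '.' (not opp) -> no flip
Dir SW: opp run (2,3) capped by B -> flip
Dir S: first cell '.' (not opp) -> no flip
Dir SE: first cell '.' (not opp) -> no flip
All flips: (2,3)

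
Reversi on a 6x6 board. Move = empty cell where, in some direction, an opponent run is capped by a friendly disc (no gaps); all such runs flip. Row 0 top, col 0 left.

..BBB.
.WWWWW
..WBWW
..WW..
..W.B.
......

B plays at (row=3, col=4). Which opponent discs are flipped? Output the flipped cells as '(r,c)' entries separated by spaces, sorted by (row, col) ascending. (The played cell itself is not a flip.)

Answer: (1,4) (2,4)

Derivation:
Dir NW: first cell 'B' (not opp) -> no flip
Dir N: opp run (2,4) (1,4) capped by B -> flip
Dir NE: opp run (2,5), next=edge -> no flip
Dir W: opp run (3,3) (3,2), next='.' -> no flip
Dir E: first cell '.' (not opp) -> no flip
Dir SW: first cell '.' (not opp) -> no flip
Dir S: first cell 'B' (not opp) -> no flip
Dir SE: first cell '.' (not opp) -> no flip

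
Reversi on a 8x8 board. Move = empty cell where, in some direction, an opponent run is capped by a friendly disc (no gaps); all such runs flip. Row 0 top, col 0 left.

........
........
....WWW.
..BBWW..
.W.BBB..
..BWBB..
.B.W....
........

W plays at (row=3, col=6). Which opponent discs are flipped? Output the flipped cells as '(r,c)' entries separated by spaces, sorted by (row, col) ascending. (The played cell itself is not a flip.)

Dir NW: first cell 'W' (not opp) -> no flip
Dir N: first cell 'W' (not opp) -> no flip
Dir NE: first cell '.' (not opp) -> no flip
Dir W: first cell 'W' (not opp) -> no flip
Dir E: first cell '.' (not opp) -> no flip
Dir SW: opp run (4,5) (5,4) capped by W -> flip
Dir S: first cell '.' (not opp) -> no flip
Dir SE: first cell '.' (not opp) -> no flip

Answer: (4,5) (5,4)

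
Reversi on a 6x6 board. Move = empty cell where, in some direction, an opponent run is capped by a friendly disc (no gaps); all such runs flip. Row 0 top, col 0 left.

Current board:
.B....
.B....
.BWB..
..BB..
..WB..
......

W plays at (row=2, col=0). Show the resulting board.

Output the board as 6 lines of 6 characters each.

Answer: .B....
.B....
WWWB..
..BB..
..WB..
......

Derivation:
Place W at (2,0); scan 8 dirs for brackets.
Dir NW: edge -> no flip
Dir N: first cell '.' (not opp) -> no flip
Dir NE: opp run (1,1), next='.' -> no flip
Dir W: edge -> no flip
Dir E: opp run (2,1) capped by W -> flip
Dir SW: edge -> no flip
Dir S: first cell '.' (not opp) -> no flip
Dir SE: first cell '.' (not opp) -> no flip
All flips: (2,1)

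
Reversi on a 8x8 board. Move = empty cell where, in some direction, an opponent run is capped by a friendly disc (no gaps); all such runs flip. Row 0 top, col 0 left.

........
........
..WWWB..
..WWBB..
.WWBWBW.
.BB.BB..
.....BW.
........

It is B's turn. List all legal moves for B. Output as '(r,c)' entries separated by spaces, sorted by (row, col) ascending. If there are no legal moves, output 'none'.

(1,1): flips 3 -> legal
(1,2): flips 4 -> legal
(1,3): flips 3 -> legal
(1,4): flips 1 -> legal
(1,5): flips 3 -> legal
(2,1): flips 4 -> legal
(3,0): flips 1 -> legal
(3,1): flips 3 -> legal
(3,6): no bracket -> illegal
(3,7): flips 1 -> legal
(4,0): flips 2 -> legal
(4,7): flips 1 -> legal
(5,0): no bracket -> illegal
(5,3): flips 1 -> legal
(5,6): no bracket -> illegal
(5,7): flips 1 -> legal
(6,7): flips 1 -> legal
(7,5): no bracket -> illegal
(7,6): no bracket -> illegal
(7,7): flips 1 -> legal

Answer: (1,1) (1,2) (1,3) (1,4) (1,5) (2,1) (3,0) (3,1) (3,7) (4,0) (4,7) (5,3) (5,7) (6,7) (7,7)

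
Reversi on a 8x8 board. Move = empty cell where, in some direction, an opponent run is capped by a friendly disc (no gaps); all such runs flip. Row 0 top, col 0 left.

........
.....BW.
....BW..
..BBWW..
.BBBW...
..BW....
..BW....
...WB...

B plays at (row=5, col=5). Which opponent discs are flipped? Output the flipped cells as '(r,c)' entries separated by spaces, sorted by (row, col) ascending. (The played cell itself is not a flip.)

Answer: (4,4)

Derivation:
Dir NW: opp run (4,4) capped by B -> flip
Dir N: first cell '.' (not opp) -> no flip
Dir NE: first cell '.' (not opp) -> no flip
Dir W: first cell '.' (not opp) -> no flip
Dir E: first cell '.' (not opp) -> no flip
Dir SW: first cell '.' (not opp) -> no flip
Dir S: first cell '.' (not opp) -> no flip
Dir SE: first cell '.' (not opp) -> no flip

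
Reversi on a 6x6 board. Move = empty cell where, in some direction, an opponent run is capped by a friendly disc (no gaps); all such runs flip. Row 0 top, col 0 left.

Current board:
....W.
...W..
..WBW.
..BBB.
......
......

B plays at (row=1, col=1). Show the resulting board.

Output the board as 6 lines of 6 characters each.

Place B at (1,1); scan 8 dirs for brackets.
Dir NW: first cell '.' (not opp) -> no flip
Dir N: first cell '.' (not opp) -> no flip
Dir NE: first cell '.' (not opp) -> no flip
Dir W: first cell '.' (not opp) -> no flip
Dir E: first cell '.' (not opp) -> no flip
Dir SW: first cell '.' (not opp) -> no flip
Dir S: first cell '.' (not opp) -> no flip
Dir SE: opp run (2,2) capped by B -> flip
All flips: (2,2)

Answer: ....W.
.B.W..
..BBW.
..BBB.
......
......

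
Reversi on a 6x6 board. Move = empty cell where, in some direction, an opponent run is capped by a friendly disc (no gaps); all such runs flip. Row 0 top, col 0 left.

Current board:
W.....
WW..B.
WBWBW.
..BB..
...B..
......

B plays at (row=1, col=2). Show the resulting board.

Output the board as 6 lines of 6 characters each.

Answer: W.....
WWB.B.
WBBBW.
..BB..
...B..
......

Derivation:
Place B at (1,2); scan 8 dirs for brackets.
Dir NW: first cell '.' (not opp) -> no flip
Dir N: first cell '.' (not opp) -> no flip
Dir NE: first cell '.' (not opp) -> no flip
Dir W: opp run (1,1) (1,0), next=edge -> no flip
Dir E: first cell '.' (not opp) -> no flip
Dir SW: first cell 'B' (not opp) -> no flip
Dir S: opp run (2,2) capped by B -> flip
Dir SE: first cell 'B' (not opp) -> no flip
All flips: (2,2)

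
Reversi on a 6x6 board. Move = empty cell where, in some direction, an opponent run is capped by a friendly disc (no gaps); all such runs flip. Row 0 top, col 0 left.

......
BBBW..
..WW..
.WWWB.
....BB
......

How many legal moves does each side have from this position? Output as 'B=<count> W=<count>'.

Answer: B=3 W=5

Derivation:
-- B to move --
(0,2): no bracket -> illegal
(0,3): no bracket -> illegal
(0,4): no bracket -> illegal
(1,4): flips 1 -> legal
(2,0): no bracket -> illegal
(2,1): no bracket -> illegal
(2,4): no bracket -> illegal
(3,0): flips 3 -> legal
(4,0): no bracket -> illegal
(4,1): no bracket -> illegal
(4,2): flips 2 -> legal
(4,3): no bracket -> illegal
B mobility = 3
-- W to move --
(0,0): flips 1 -> legal
(0,1): flips 1 -> legal
(0,2): flips 1 -> legal
(0,3): no bracket -> illegal
(2,0): no bracket -> illegal
(2,1): no bracket -> illegal
(2,4): no bracket -> illegal
(2,5): no bracket -> illegal
(3,5): flips 1 -> legal
(4,3): no bracket -> illegal
(5,3): no bracket -> illegal
(5,4): no bracket -> illegal
(5,5): flips 1 -> legal
W mobility = 5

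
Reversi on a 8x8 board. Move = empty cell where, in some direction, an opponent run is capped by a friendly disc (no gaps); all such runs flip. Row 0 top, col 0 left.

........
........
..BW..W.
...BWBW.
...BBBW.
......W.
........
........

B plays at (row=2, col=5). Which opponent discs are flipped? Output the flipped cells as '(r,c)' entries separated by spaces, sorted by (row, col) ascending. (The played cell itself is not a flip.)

Answer: (3,4)

Derivation:
Dir NW: first cell '.' (not opp) -> no flip
Dir N: first cell '.' (not opp) -> no flip
Dir NE: first cell '.' (not opp) -> no flip
Dir W: first cell '.' (not opp) -> no flip
Dir E: opp run (2,6), next='.' -> no flip
Dir SW: opp run (3,4) capped by B -> flip
Dir S: first cell 'B' (not opp) -> no flip
Dir SE: opp run (3,6), next='.' -> no flip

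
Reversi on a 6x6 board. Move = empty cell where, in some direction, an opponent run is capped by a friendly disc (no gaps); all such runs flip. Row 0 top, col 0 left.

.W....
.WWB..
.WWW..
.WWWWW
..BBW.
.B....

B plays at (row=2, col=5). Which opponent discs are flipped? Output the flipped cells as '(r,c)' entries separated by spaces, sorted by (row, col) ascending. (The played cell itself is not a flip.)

Answer: (3,4)

Derivation:
Dir NW: first cell '.' (not opp) -> no flip
Dir N: first cell '.' (not opp) -> no flip
Dir NE: edge -> no flip
Dir W: first cell '.' (not opp) -> no flip
Dir E: edge -> no flip
Dir SW: opp run (3,4) capped by B -> flip
Dir S: opp run (3,5), next='.' -> no flip
Dir SE: edge -> no flip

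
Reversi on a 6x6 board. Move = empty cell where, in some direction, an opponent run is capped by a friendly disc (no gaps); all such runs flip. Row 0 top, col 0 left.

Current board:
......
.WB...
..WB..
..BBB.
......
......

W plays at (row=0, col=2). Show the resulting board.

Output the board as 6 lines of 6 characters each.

Place W at (0,2); scan 8 dirs for brackets.
Dir NW: edge -> no flip
Dir N: edge -> no flip
Dir NE: edge -> no flip
Dir W: first cell '.' (not opp) -> no flip
Dir E: first cell '.' (not opp) -> no flip
Dir SW: first cell 'W' (not opp) -> no flip
Dir S: opp run (1,2) capped by W -> flip
Dir SE: first cell '.' (not opp) -> no flip
All flips: (1,2)

Answer: ..W...
.WW...
..WB..
..BBB.
......
......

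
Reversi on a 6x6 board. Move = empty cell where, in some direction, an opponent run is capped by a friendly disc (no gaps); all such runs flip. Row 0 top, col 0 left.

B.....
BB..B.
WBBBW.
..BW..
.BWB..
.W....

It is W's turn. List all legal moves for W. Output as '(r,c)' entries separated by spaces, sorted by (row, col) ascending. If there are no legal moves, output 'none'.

Answer: (0,2) (0,4) (1,2) (1,3) (3,1) (4,0) (4,4) (5,3)

Derivation:
(0,1): no bracket -> illegal
(0,2): flips 1 -> legal
(0,3): no bracket -> illegal
(0,4): flips 1 -> legal
(0,5): no bracket -> illegal
(1,2): flips 2 -> legal
(1,3): flips 1 -> legal
(1,5): no bracket -> illegal
(2,5): no bracket -> illegal
(3,0): no bracket -> illegal
(3,1): flips 2 -> legal
(3,4): no bracket -> illegal
(4,0): flips 1 -> legal
(4,4): flips 1 -> legal
(5,0): no bracket -> illegal
(5,2): no bracket -> illegal
(5,3): flips 1 -> legal
(5,4): no bracket -> illegal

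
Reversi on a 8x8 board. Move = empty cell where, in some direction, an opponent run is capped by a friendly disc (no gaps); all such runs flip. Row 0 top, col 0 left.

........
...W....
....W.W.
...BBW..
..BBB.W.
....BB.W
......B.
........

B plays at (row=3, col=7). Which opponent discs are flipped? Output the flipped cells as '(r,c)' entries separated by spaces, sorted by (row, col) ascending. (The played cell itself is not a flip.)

Dir NW: opp run (2,6), next='.' -> no flip
Dir N: first cell '.' (not opp) -> no flip
Dir NE: edge -> no flip
Dir W: first cell '.' (not opp) -> no flip
Dir E: edge -> no flip
Dir SW: opp run (4,6) capped by B -> flip
Dir S: first cell '.' (not opp) -> no flip
Dir SE: edge -> no flip

Answer: (4,6)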